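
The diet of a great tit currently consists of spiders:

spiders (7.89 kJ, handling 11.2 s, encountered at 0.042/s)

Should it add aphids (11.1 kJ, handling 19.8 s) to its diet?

Yes

Current rate: (0.042×7.89)/(1 + 0.042×11.2) = 0.2254 kJ/s.
Profitability of aphids: 11.1/19.8 = 0.5606 kJ/s.
0.5606 > 0.2254, so adding aphids raises the average — include it.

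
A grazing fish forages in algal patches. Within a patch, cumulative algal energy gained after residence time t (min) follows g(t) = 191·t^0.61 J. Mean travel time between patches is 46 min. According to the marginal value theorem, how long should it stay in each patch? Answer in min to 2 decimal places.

Optimal t* satisfies g'(t*) = g(t*)/(T + t*).
g'(t) = 0.61·191·t^-0.39. Setting 0.61·191·t^-0.39 = 191·t^0.61/(46+t) gives 0.61(46+t) = t, so 0.39·t = 0.61×46.
t* = 0.61×46/0.39 = 71.95 min.

71.95 min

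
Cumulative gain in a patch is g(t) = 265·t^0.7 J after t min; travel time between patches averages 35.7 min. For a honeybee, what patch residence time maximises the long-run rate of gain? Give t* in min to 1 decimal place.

83.3 min

Maximise g(t)/(T+t): set derivative to zero → g'(t)(T+t) = g(t).
g'(t) = 0.7·265·t^-0.3. Setting 0.7·265·t^-0.3 = 265·t^0.7/(35.7+t) gives 0.7(35.7+t) = t, so 0.30·t = 0.7×35.7.
t* = 0.7×35.7/0.30 = 83.3 min.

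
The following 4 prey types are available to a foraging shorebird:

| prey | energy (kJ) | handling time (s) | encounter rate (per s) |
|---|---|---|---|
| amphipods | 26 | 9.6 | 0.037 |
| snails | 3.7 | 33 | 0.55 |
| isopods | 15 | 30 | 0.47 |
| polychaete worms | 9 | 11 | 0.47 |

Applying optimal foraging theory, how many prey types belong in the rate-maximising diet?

2

Profitabilities (E/h, kJ/s): amphipods 2.71, polychaete worms 0.818, isopods 0.5, snails 0.112. Add prey in this order while the next type's profitability exceeds the intake rate on those already taken.
Rate on top 1: 0.7099. polychaete worms: 0.818 > 0.7099 → include.
Rate on top 2: 0.7957. isopods: 0.5 < 0.7957 → exclude; stop.
Optimal diet: amphipods, polychaete worms — 2 of 4 types.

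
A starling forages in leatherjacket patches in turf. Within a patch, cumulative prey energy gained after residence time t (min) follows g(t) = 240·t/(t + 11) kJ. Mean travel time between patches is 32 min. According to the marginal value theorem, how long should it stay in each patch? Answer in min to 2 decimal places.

Optimal t* satisfies g'(t*) = g(t*)/(T + t*).
g'(t) = 240·11/(t + 11)². Setting 240·11/(t+11)² = 240t/[(t+11)(32+t)] gives 11(32+t) = t(t+11), so t² = 11×32 = 352.
t* = √352 = 18.76 min.

18.76 min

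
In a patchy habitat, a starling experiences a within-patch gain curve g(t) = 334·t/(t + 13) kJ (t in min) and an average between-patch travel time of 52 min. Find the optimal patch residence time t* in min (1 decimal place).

26.0 min

Maximise g(t)/(T+t): set derivative to zero → g'(t)(T+t) = g(t).
g'(t) = 334·13/(t + 13)². Setting 334·13/(t+13)² = 334t/[(t+13)(52+t)] gives 13(52+t) = t(t+13), so t² = 13×52 = 676.
t* = √676 = 26 min.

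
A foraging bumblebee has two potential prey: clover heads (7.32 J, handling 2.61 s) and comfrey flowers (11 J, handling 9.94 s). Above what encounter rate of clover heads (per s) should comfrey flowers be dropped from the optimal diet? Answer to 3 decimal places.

Drop comfrey flowers once their profitability E₂/h₂ falls below the rate achievable on clover heads alone: E₂/h₂ = λE₁/(1 + λh₁).
Solve for λ: λE₁h₂ = E₂(1 + λh₁) → λ(E₁h₂ − E₂h₁) = E₂ → λ = E₂/(E₁h₂ − E₂h₁).
λ = 11/(7.32×9.94 − 11×2.61) = 11/44.05 = 0.2497 per s.

0.250 per s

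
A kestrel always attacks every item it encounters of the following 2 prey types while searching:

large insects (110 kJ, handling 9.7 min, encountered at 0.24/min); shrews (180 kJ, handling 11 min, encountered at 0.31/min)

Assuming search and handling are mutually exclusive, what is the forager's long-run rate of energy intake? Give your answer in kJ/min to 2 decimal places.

12.20 kJ/min

R = Σλ_iE_i / (1 + Σλ_ih_i)
Numerator: 0.24×110 + 0.31×180 = 82.2
Denominator: 1 + 0.24×9.7 + 0.31×11 = 6.738
R = 82.2/6.738 = 12.2 kJ/min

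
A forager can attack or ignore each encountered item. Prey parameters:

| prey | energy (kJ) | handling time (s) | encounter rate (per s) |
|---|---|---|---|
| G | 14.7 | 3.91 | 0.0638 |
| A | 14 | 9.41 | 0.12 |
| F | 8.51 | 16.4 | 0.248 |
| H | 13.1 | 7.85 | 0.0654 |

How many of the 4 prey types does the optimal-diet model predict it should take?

Rank by E/h (kJ/s): G 3.76, H 1.67, A 1.49, F 0.519. Include each in turn until the next type's E/h falls below the running intake rate.
Rate on top 1: 0.7506. H: 1.67 > 0.7506 → include.
Rate on top 2: 1.018. A: 1.49 > 1.018 → include.
Rate on top 3: 1.201. F: 0.519 < 1.201 → exclude; stop.
Optimal diet: G, H, A — 3 of 4 types.

3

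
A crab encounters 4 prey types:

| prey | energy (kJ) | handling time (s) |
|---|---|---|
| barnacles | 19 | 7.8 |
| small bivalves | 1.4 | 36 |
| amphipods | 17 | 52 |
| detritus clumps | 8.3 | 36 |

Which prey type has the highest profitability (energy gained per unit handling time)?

Profitability E/h (kJ/s): barnacles = 19/7.8 = 2.44, small bivalves = 1.4/36 = 0.0389, amphipods = 17/52 = 0.327, detritus clumps = 8.3/36 = 0.231.
Ranked: barnacles > amphipods > detritus clumps > small bivalves.

barnacles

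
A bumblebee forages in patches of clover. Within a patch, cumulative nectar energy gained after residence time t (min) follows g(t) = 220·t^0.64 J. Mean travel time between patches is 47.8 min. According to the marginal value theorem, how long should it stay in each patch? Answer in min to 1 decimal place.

85.0 min

Optimal t* satisfies g'(t*) = g(t*)/(T + t*).
g'(t) = 0.64·220·t^-0.36. Setting 0.64·220·t^-0.36 = 220·t^0.64/(47.8+t) gives 0.64(47.8+t) = t, so 0.36·t = 0.64×47.8.
t* = 0.64×47.8/0.36 = 84.98 min.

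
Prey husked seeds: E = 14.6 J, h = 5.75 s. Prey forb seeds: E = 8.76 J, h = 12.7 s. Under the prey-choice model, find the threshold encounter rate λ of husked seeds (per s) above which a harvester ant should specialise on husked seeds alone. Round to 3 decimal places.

0.065 per s

At the threshold, the rate on husked seeds alone equals the profitability of forb seeds: λ·14.6/(1 + λ·5.75) = 8.76/12.7 = 0.6898.
Rearranging, λ(14.6 − 0.6898×5.75) = 0.6898, so λ = 0.6898/10.63 = 0.06486 per s.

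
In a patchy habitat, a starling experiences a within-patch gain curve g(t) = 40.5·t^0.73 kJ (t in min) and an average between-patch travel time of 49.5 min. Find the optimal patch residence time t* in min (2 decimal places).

133.83 min

Optimal t* satisfies g'(t*) = g(t*)/(T + t*).
g'(t) = 0.73·40.5·t^-0.27. Setting 0.73·40.5·t^-0.27 = 40.5·t^0.73/(49.5+t) gives 0.73(49.5+t) = t, so 0.27·t = 0.73×49.5.
t* = 0.73×49.5/0.27 = 133.8 min.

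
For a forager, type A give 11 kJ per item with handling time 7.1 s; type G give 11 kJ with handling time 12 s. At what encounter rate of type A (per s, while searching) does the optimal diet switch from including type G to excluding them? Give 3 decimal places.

The zero-one rule: include type G iff E₂/h₂ > λE₁/(1+λh₁). Equality gives the switch point.
λE₁h₂ = E₂ + λE₂h₁ ⇒ λ = E₂/(E₁h₂ − E₂h₁) = 11/(132 − 78.1) = 0.2041 per s.

0.204 per s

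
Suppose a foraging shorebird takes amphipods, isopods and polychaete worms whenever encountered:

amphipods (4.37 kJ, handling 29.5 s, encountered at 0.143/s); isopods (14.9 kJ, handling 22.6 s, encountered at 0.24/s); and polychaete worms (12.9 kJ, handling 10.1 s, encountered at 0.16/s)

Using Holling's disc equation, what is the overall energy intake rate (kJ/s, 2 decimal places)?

0.51 kJ/s

R = (0.143×4.37 + 0.24×14.9 + 0.16×12.9) / (1 + 0.143×29.5 + 0.24×22.6 + 0.16×10.1) = 6.265/12.26 = 0.5111 kJ/s.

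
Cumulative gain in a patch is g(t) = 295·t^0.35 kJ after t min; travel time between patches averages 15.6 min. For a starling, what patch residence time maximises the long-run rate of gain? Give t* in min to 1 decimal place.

Optimal t* satisfies g'(t*) = g(t*)/(T + t*).
g'(t) = 0.35·295·t^-0.65. Setting 0.35·295·t^-0.65 = 295·t^0.35/(15.6+t) gives 0.35(15.6+t) = t, so 0.65·t = 0.35×15.6.
t* = 0.35×15.6/0.65 = 8.4 min.

8.4 min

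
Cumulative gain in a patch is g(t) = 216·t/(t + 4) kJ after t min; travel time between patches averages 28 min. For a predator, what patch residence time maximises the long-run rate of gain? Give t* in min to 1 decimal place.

10.6 min

Optimal t* satisfies g'(t*) = g(t*)/(T + t*).
g'(t) = 216·4/(t + 4)². Setting 216·4/(t+4)² = 216t/[(t+4)(28+t)] gives 4(28+t) = t(t+4), so t² = 4×28 = 112.
t* = √112 = 10.58 min.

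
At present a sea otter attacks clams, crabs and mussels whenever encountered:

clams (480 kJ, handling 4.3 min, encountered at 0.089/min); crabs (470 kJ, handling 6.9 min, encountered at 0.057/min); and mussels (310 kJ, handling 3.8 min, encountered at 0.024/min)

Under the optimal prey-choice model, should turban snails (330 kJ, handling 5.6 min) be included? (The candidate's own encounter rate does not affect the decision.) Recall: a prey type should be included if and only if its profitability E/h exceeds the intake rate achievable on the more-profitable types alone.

On clams, crabs and mussels alone, R = ΣλE/(1+Σλh) = 76.95/1.867 = 41.21 kJ/min.
Profitability of turban snails: 330/5.6 = 58.93 kJ/min.
Since 58.93 > R, including turban snails increases the long-run rate.

Yes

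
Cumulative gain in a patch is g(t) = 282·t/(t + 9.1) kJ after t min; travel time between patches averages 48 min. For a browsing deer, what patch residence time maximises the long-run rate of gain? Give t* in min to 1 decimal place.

20.9 min

Maximise g(t)/(T+t): set derivative to zero → g'(t)(T+t) = g(t).
g'(t) = 282·9.1/(t + 9.1)². Setting 282·9.1/(t+9.1)² = 282t/[(t+9.1)(48+t)] gives 9.1(48+t) = t(t+9.1), so t² = 9.1×48 = 436.8.
t* = √436.8 = 20.9 min.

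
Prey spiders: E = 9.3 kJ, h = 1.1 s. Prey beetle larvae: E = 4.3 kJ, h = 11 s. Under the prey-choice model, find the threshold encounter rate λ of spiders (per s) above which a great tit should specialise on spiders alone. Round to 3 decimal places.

0.044 per s

Drop beetle larvae once their profitability E₂/h₂ falls below the rate achievable on spiders alone: E₂/h₂ = λE₁/(1 + λh₁).
Solve for λ: λE₁h₂ = E₂(1 + λh₁) → λ(E₁h₂ − E₂h₁) = E₂ → λ = E₂/(E₁h₂ − E₂h₁).
λ = 4.3/(9.3×11 − 4.3×1.1) = 4.3/97.57 = 0.04407 per s.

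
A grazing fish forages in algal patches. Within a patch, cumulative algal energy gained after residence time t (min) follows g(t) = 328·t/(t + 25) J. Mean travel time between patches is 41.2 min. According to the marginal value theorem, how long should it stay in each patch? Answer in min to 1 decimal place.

By the marginal value theorem, leave when the instantaneous gain rate g'(t) equals the habitat-wide average g(t)/(T + t).
g'(t) = 328·25/(t + 25)². Setting 328·25/(t+25)² = 328t/[(t+25)(41.2+t)] gives 25(41.2+t) = t(t+25), so t² = 25×41.2 = 1030.
t* = √1030 = 32.09 min.

32.1 min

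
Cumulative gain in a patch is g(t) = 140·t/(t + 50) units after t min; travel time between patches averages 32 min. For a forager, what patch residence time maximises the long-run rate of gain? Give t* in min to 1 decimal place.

40.0 min

Optimal t* satisfies g'(t*) = g(t*)/(T + t*).
g'(t) = 140·50/(t + 50)². Setting 140·50/(t+50)² = 140t/[(t+50)(32+t)] gives 50(32+t) = t(t+50), so t² = 50×32 = 1600.
t* = √1600 = 40 min.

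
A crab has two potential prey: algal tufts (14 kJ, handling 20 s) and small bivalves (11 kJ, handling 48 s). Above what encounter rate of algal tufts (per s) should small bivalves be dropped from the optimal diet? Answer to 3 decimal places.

0.024 per s

The zero-one rule: include small bivalves iff E₂/h₂ > λE₁/(1+λh₁). Equality gives the switch point.
λE₁h₂ = E₂ + λE₂h₁ ⇒ λ = E₂/(E₁h₂ − E₂h₁) = 11/(672 − 220) = 0.02434 per s.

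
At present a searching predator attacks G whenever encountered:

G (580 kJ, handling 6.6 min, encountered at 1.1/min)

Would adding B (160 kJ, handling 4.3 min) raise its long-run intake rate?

On G alone, R = ΣλE/(1+Σλh) = 638/8.26 = 77.24 kJ/min.
Profitability of B: 160/4.3 = 37.21 kJ/min.
37.21 < 77.24, so adding B would lower the average — exclude it.

No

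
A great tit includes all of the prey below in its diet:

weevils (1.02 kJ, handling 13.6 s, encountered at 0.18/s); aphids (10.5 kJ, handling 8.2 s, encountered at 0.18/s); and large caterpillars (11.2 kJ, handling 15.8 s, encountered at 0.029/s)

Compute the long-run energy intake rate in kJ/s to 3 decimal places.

Energy encountered per unit search time: 0.18×1.02 + 0.18×10.5 + 0.029×11.2 = 2.398 kJ/s.
Handling time per unit search time: 0.18×13.6 + 0.18×8.2 + 0.029×15.8 = 4.382.
Rate = 2.398/(1 + 4.382) = 0.4456 kJ/s.

0.446 kJ/s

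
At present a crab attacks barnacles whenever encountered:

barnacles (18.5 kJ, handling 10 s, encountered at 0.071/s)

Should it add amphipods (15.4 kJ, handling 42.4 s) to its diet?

Intake rate on the current diet: R = (0.071×18.5) / (1 + 0.071×10) = 1.313/1.71 = 0.7681 kJ/s.
amphipods: E/h = 15.4/42.4 = 0.3632 kJ/s.
Since 0.3632 < R, time spent handling amphipods is better spent searching.

No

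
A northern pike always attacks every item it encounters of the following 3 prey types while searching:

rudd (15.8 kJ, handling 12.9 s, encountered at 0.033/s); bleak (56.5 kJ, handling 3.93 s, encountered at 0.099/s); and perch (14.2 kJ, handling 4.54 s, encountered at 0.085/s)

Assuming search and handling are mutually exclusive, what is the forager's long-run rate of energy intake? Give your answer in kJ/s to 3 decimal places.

3.327 kJ/s

R = Σλ_iE_i / (1 + Σλ_ih_i)
Numerator: 0.033×15.8 + 0.099×56.5 + 0.085×14.2 = 7.322
Denominator: 1 + 0.033×12.9 + 0.099×3.93 + 0.085×4.54 = 2.201
R = 7.322/2.201 = 3.327 kJ/s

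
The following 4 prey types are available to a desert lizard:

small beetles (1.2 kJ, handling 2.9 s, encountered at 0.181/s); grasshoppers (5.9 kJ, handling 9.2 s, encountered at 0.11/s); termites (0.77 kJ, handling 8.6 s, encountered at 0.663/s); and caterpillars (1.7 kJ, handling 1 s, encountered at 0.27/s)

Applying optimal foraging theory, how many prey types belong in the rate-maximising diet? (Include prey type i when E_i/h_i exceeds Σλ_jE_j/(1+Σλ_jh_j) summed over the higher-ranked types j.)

E/h in descending order: caterpillars 1.7, grasshoppers 0.641, small beetles 0.414, termites 0.0895 kJ/s. The optimal diet is the largest prefix of this list for which every included type satisfies E_i/h_i > R on the types above it.
Rate on top 1: 0.3614. grasshoppers: 0.641 > 0.3614 → include.
Rate on top 2: 0.4855. small beetles: 0.414 < 0.4855 → exclude; stop.
Optimal diet: caterpillars, grasshoppers — 2 of 4 types.

2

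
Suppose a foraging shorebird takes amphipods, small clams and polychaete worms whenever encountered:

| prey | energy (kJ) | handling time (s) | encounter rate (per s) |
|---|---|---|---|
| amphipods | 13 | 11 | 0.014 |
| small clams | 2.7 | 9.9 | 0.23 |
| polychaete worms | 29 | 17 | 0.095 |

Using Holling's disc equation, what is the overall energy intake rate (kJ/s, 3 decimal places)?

0.705 kJ/s

Energy encountered per unit search time: 0.014×13 + 0.23×2.7 + 0.095×29 = 3.558 kJ/s.
Handling time per unit search time: 0.014×11 + 0.23×9.9 + 0.095×17 = 4.046.
Rate = 3.558/(1 + 4.046) = 0.7051 kJ/s.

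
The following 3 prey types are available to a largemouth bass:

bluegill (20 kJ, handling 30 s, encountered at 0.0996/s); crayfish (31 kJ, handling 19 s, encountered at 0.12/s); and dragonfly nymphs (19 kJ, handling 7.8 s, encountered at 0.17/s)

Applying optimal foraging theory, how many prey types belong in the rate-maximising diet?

2

Profitabilities (E/h, kJ/s): dragonfly nymphs 2.44, crayfish 1.63, bluegill 0.667. Add prey in this order while the next type's profitability exceeds the intake rate on those already taken.
Rate on top 1: 1.389. crayfish: 1.63 > 1.389 → include.
Rate on top 2: 1.509. bluegill: 0.667 < 1.509 → exclude; stop.
Optimal diet: dragonfly nymphs, crayfish — 2 of 3 types.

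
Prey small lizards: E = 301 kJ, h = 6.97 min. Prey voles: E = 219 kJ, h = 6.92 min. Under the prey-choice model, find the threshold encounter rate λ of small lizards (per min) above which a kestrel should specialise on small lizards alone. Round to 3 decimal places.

The zero-one rule: include voles iff E₂/h₂ > λE₁/(1+λh₁). Equality gives the switch point.
λE₁h₂ = E₂ + λE₂h₁ ⇒ λ = E₂/(E₁h₂ − E₂h₁) = 219/(2083 − 1526) = 0.3935 per min.

0.394 per min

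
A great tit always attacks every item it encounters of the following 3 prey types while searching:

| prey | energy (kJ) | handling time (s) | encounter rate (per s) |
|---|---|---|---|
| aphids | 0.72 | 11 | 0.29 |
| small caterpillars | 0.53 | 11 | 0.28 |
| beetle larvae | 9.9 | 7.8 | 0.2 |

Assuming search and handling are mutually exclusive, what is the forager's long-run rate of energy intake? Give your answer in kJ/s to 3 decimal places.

R = (0.29×0.72 + 0.28×0.53 + 0.2×9.9) / (1 + 0.29×11 + 0.28×11 + 0.2×7.8) = 2.337/8.83 = 0.2647 kJ/s.

0.265 kJ/s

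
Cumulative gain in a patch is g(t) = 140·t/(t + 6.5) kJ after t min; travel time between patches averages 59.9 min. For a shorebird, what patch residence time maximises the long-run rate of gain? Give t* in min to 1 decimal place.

By the marginal value theorem, leave when the instantaneous gain rate g'(t) equals the habitat-wide average g(t)/(T + t).
g'(t) = 140·6.5/(t + 6.5)². Setting 140·6.5/(t+6.5)² = 140t/[(t+6.5)(59.9+t)] gives 6.5(59.9+t) = t(t+6.5), so t² = 6.5×59.9 = 389.3.
t* = √389.3 = 19.73 min.

19.7 min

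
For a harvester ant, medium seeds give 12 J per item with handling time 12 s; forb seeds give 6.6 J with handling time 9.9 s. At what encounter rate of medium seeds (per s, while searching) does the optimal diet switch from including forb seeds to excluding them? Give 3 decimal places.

Drop forb seeds once their profitability E₂/h₂ falls below the rate achievable on medium seeds alone: E₂/h₂ = λE₁/(1 + λh₁).
Solve for λ: λE₁h₂ = E₂(1 + λh₁) → λ(E₁h₂ − E₂h₁) = E₂ → λ = E₂/(E₁h₂ − E₂h₁).
λ = 6.6/(12×9.9 − 6.6×12) = 6.6/39.6 = 0.1667 per s.

0.167 per s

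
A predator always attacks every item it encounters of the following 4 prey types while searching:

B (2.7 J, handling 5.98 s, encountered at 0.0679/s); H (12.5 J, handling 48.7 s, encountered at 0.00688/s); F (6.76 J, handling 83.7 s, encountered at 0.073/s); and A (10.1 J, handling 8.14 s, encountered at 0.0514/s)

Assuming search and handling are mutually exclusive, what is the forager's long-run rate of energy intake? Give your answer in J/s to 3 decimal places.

R = (0.0679×2.7 + 0.00688×12.5 + 0.073×6.76 + 0.0514×10.1) / (1 + 0.0679×5.98 + 0.00688×48.7 + 0.073×83.7 + 0.0514×8.14) = 1.282/8.27 = 0.155 J/s.

0.155 J/s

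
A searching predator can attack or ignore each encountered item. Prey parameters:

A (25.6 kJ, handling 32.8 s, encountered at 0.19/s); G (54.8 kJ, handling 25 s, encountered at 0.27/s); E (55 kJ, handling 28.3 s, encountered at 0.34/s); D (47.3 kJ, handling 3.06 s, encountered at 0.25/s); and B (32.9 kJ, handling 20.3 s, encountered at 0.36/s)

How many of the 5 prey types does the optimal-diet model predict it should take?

1

E/h in descending order: D 15.5, G 2.19, E 1.94, B 1.62, A 0.78 kJ/s. The optimal diet is the largest prefix of this list for which every included type satisfies E_i/h_i > R on the types above it.
Rate on top 1: 6.7. G: 2.19 < 6.7 → exclude; stop.
Optimal diet: D — 1 of 5 types.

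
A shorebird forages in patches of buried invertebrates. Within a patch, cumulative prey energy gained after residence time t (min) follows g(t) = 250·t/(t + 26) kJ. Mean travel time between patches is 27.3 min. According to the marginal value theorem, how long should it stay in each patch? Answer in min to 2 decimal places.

26.64 min

By the marginal value theorem, leave when the instantaneous gain rate g'(t) equals the habitat-wide average g(t)/(T + t).
g'(t) = 250·26/(t + 26)². Setting 250·26/(t+26)² = 250t/[(t+26)(27.3+t)] gives 26(27.3+t) = t(t+26), so t² = 26×27.3 = 709.8.
t* = √709.8 = 26.64 min.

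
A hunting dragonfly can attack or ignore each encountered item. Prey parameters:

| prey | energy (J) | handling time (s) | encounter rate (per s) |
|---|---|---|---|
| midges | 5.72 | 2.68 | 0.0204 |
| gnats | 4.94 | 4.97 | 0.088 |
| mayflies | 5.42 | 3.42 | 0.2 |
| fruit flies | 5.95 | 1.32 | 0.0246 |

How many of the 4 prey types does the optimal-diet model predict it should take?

4

Profitabilities (E/h, J/s): fruit flies 4.51, midges 2.13, mayflies 1.58, gnats 0.994. Add prey in this order while the next type's profitability exceeds the intake rate on those already taken.
Rate on top 1: 0.1418. midges: 2.13 > 0.1418 → include.
Rate on top 2: 0.242. mayflies: 1.58 > 0.242 → include.
Rate on top 3: 0.7606. gnats: 0.994 > 0.7606 → include.
Optimal diet: fruit flies, midges, mayflies, gnats — 4 of 4 types.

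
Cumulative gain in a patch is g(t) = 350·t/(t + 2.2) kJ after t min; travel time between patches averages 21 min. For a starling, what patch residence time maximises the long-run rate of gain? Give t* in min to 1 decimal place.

Optimal t* satisfies g'(t*) = g(t*)/(T + t*).
g'(t) = 350·2.2/(t + 2.2)². Setting 350·2.2/(t+2.2)² = 350t/[(t+2.2)(21+t)] gives 2.2(21+t) = t(t+2.2), so t² = 2.2×21 = 46.2.
t* = √46.2 = 6.797 min.

6.8 min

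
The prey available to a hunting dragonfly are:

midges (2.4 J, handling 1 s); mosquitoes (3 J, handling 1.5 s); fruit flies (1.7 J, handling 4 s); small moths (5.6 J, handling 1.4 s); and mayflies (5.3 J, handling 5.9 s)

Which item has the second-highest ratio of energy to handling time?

midges

In descending order of E/h:
small moths: 5.6/1.4 = 4 J/s
midges: 2.4/1 = 2.4 J/s
mosquitoes: 3/1.5 = 2 J/s
mayflies: 5.3/5.9 = 0.898 J/s
fruit flies: 1.7/4 = 0.425 J/s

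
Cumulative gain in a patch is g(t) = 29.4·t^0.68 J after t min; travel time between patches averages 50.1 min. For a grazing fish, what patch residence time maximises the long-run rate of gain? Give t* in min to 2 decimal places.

106.46 min

Optimal t* satisfies g'(t*) = g(t*)/(T + t*).
g'(t) = 0.68·29.4·t^-0.32. Setting 0.68·29.4·t^-0.32 = 29.4·t^0.68/(50.1+t) gives 0.68(50.1+t) = t, so 0.32·t = 0.68×50.1.
t* = 0.68×50.1/0.32 = 106.5 min.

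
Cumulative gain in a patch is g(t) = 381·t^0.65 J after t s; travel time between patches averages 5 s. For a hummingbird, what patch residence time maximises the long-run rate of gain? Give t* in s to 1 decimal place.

Optimal t* satisfies g'(t*) = g(t*)/(T + t*).
g'(t) = 0.65·381·t^-0.35. Setting 0.65·381·t^-0.35 = 381·t^0.65/(5+t) gives 0.65(5+t) = t, so 0.35·t = 0.65×5.
t* = 0.65×5/0.35 = 9.286 s.

9.3 s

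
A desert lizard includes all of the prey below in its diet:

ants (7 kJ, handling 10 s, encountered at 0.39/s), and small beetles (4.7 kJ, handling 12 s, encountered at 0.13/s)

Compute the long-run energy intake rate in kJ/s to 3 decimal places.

Energy encountered per unit search time: 0.39×7 + 0.13×4.7 = 3.341 kJ/s.
Handling time per unit search time: 0.39×10 + 0.13×12 = 5.46.
Rate = 3.341/(1 + 5.46) = 0.5172 kJ/s.

0.517 kJ/s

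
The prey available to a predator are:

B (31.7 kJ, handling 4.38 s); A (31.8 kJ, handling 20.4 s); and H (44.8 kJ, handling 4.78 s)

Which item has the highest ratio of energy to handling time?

H

In descending order of E/h:
H: 44.8/4.78 = 9.37 kJ/s
B: 31.7/4.38 = 7.24 kJ/s
A: 31.8/20.4 = 1.56 kJ/s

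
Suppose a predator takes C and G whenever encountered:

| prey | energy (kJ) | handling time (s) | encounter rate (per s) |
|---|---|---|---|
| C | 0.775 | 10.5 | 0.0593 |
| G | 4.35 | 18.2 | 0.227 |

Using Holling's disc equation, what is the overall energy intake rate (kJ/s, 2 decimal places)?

0.18 kJ/s

Energy encountered per unit search time: 0.0593×0.775 + 0.227×4.35 = 1.033 kJ/s.
Handling time per unit search time: 0.0593×10.5 + 0.227×18.2 = 4.754.
Rate = 1.033/(1 + 4.754) = 0.1796 kJ/s.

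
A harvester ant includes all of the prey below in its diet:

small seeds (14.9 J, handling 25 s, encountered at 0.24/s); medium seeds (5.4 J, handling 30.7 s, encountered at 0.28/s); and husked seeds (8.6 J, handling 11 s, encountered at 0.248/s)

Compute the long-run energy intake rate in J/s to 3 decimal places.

R = (0.24×14.9 + 0.28×5.4 + 0.248×8.6) / (1 + 0.24×25 + 0.28×30.7 + 0.248×11) = 7.221/18.32 = 0.3941 J/s.

0.394 J/s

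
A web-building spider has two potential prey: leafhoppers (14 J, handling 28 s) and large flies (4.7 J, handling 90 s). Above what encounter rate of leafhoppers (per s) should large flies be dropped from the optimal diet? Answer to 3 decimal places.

The zero-one rule: include large flies iff E₂/h₂ > λE₁/(1+λh₁). Equality gives the switch point.
λE₁h₂ = E₂ + λE₂h₁ ⇒ λ = E₂/(E₁h₂ − E₂h₁) = 4.7/(1260 − 131.6) = 0.004165 per s.

0.004 per s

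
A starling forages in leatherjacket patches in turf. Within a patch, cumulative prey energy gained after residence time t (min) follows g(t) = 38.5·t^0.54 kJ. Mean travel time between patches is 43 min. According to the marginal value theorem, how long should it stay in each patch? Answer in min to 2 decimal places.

50.48 min

Maximise g(t)/(T+t): set derivative to zero → g'(t)(T+t) = g(t).
g'(t) = 0.54·38.5·t^-0.46. Setting 0.54·38.5·t^-0.46 = 38.5·t^0.54/(43+t) gives 0.54(43+t) = t, so 0.46·t = 0.54×43.
t* = 0.54×43/0.46 = 50.48 min.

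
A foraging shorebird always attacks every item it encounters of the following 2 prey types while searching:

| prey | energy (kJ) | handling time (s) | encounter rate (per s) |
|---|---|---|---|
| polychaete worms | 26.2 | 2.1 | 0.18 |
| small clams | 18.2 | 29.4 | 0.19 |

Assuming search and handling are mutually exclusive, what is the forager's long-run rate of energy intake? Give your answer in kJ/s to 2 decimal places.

R = (0.18×26.2 + 0.19×18.2) / (1 + 0.18×2.1 + 0.19×29.4) = 8.174/6.964 = 1.174 kJ/s.

1.17 kJ/s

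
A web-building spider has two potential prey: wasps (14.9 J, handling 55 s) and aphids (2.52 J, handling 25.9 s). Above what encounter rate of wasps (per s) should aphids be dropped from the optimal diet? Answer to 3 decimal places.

The zero-one rule: include aphids iff E₂/h₂ > λE₁/(1+λh₁). Equality gives the switch point.
λE₁h₂ = E₂ + λE₂h₁ ⇒ λ = E₂/(E₁h₂ − E₂h₁) = 2.52/(385.9 − 138.6) = 0.01019 per s.

0.010 per s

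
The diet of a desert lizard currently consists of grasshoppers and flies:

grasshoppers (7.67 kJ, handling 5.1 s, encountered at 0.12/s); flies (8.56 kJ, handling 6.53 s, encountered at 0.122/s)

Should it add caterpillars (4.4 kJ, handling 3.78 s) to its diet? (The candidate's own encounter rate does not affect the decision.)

On grasshoppers and flies alone, R = ΣλE/(1+Σλh) = 1.965/2.409 = 0.8157 kJ/s.
Profitability of caterpillars: 4.4/3.78 = 1.164 kJ/s.
Since 1.164 > R, including caterpillars increases the long-run rate.

Yes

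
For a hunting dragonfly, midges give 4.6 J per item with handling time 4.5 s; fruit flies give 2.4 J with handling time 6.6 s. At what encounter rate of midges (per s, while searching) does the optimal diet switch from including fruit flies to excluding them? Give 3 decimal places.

0.123 per s

The zero-one rule: include fruit flies iff E₂/h₂ > λE₁/(1+λh₁). Equality gives the switch point.
λE₁h₂ = E₂ + λE₂h₁ ⇒ λ = E₂/(E₁h₂ − E₂h₁) = 2.4/(30.36 − 10.8) = 0.1227 per s.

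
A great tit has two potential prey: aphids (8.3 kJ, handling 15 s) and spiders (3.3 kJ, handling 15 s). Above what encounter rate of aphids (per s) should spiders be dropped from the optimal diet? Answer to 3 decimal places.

0.044 per s

The zero-one rule: include spiders iff E₂/h₂ > λE₁/(1+λh₁). Equality gives the switch point.
λE₁h₂ = E₂ + λE₂h₁ ⇒ λ = E₂/(E₁h₂ − E₂h₁) = 3.3/(124.5 − 49.5) = 0.044 per s.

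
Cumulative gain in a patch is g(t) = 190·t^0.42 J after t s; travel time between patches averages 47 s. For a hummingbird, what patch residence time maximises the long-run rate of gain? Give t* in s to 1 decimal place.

34.0 s

Maximise g(t)/(T+t): set derivative to zero → g'(t)(T+t) = g(t).
g'(t) = 0.42·190·t^-0.58. Setting 0.42·190·t^-0.58 = 190·t^0.42/(47+t) gives 0.42(47+t) = t, so 0.58·t = 0.42×47.
t* = 0.42×47/0.58 = 34.03 s.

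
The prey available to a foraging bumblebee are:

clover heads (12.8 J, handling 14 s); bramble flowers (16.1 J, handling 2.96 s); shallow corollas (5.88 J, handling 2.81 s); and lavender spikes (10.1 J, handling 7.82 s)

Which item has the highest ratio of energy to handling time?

In descending order of E/h:
bramble flowers: 16.1/2.96 = 5.44 J/s
shallow corollas: 5.88/2.81 = 2.09 J/s
lavender spikes: 10.1/7.82 = 1.29 J/s
clover heads: 12.8/14 = 0.914 J/s

bramble flowers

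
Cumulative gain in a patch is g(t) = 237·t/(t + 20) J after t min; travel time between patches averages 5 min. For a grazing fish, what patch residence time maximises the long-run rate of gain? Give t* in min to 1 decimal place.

Optimal t* satisfies g'(t*) = g(t*)/(T + t*).
g'(t) = 237·20/(t + 20)². Setting 237·20/(t+20)² = 237t/[(t+20)(5+t)] gives 20(5+t) = t(t+20), so t² = 20×5 = 100.
t* = √100 = 10 min.

10.0 min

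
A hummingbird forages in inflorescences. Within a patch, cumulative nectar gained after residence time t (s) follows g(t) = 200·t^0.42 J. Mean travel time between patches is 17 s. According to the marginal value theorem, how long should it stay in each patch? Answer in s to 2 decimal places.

12.31 s

By the marginal value theorem, leave when the instantaneous gain rate g'(t) equals the habitat-wide average g(t)/(T + t).
g'(t) = 0.42·200·t^-0.58. Setting 0.42·200·t^-0.58 = 200·t^0.42/(17+t) gives 0.42(17+t) = t, so 0.58·t = 0.42×17.
t* = 0.42×17/0.58 = 12.31 s.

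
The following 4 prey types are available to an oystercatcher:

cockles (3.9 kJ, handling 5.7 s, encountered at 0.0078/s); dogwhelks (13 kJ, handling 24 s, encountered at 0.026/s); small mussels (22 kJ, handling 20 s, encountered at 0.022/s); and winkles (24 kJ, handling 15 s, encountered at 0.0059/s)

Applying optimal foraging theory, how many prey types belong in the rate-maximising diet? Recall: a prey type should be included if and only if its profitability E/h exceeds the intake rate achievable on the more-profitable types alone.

Profitabilities (E/h, kJ/s): winkles 1.6, small mussels 1.1, cockles 0.684, dogwhelks 0.542. Add prey in this order while the next type's profitability exceeds the intake rate on those already taken.
Rate on top 1: 0.1301. small mussels: 1.1 > 0.1301 → include.
Rate on top 2: 0.4093. cockles: 0.684 > 0.4093 → include.
Rate on top 3: 0.4171. dogwhelks: 0.542 > 0.4171 → include.
Optimal diet: winkles, small mussels, cockles, dogwhelks — 4 of 4 types.

4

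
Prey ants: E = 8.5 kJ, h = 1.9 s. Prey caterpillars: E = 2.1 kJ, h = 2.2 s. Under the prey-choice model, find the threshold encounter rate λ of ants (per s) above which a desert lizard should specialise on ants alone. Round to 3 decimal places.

Drop caterpillars once their profitability E₂/h₂ falls below the rate achievable on ants alone: E₂/h₂ = λE₁/(1 + λh₁).
Solve for λ: λE₁h₂ = E₂(1 + λh₁) → λ(E₁h₂ − E₂h₁) = E₂ → λ = E₂/(E₁h₂ − E₂h₁).
λ = 2.1/(8.5×2.2 − 2.1×1.9) = 2.1/14.71 = 0.1428 per s.

0.143 per s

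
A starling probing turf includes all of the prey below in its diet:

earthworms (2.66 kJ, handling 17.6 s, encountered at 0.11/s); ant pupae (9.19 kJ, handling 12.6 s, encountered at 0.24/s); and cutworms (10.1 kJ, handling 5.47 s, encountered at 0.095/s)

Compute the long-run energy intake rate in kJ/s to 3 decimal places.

R = (0.11×2.66 + 0.24×9.19 + 0.095×10.1) / (1 + 0.11×17.6 + 0.24×12.6 + 0.095×5.47) = 3.458/6.48 = 0.5336 kJ/s.

0.534 kJ/s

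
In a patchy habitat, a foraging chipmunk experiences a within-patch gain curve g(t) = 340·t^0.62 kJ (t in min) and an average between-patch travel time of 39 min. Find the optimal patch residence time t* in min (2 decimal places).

Maximise g(t)/(T+t): set derivative to zero → g'(t)(T+t) = g(t).
g'(t) = 0.62·340·t^-0.38. Setting 0.62·340·t^-0.38 = 340·t^0.62/(39+t) gives 0.62(39+t) = t, so 0.38·t = 0.62×39.
t* = 0.62×39/0.38 = 63.63 min.

63.63 min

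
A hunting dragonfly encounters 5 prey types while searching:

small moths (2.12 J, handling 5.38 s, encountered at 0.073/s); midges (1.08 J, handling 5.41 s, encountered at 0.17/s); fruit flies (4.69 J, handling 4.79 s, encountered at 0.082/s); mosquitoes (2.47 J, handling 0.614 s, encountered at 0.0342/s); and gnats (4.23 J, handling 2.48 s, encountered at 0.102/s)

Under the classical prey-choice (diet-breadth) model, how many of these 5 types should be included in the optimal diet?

Profitabilities (E/h, J/s): mosquitoes 4.02, gnats 1.71, fruit flies 0.979, small moths 0.394, midges 0.2. Add prey in this order while the next type's profitability exceeds the intake rate on those already taken.
Rate on top 1: 0.08274. gnats: 1.71 > 0.08274 → include.
Rate on top 2: 0.405. fruit flies: 0.979 > 0.405 → include.
Rate on top 3: 0.5403. small moths: 0.394 < 0.5403 → exclude; stop.
Optimal diet: mosquitoes, gnats, fruit flies — 3 of 5 types.

3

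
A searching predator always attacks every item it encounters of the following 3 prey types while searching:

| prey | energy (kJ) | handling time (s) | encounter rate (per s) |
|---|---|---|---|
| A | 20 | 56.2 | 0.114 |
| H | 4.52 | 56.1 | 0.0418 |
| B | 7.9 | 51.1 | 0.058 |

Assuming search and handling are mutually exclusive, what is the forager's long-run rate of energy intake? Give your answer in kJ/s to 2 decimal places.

Energy encountered per unit search time: 0.114×20 + 0.0418×4.52 + 0.058×7.9 = 2.927 kJ/s.
Handling time per unit search time: 0.114×56.2 + 0.0418×56.1 + 0.058×51.1 = 11.72.
Rate = 2.927/(1 + 11.72) = 0.2302 kJ/s.

0.23 kJ/s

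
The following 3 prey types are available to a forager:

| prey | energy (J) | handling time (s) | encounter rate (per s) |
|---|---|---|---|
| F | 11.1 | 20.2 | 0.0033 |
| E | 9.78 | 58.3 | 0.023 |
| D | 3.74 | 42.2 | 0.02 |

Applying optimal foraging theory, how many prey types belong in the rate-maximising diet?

E/h in descending order: F 0.55, E 0.168, D 0.0886 J/s. The optimal diet is the largest prefix of this list for which every included type satisfies E_i/h_i > R on the types above it.
Rate on top 1: 0.03434. E: 0.168 > 0.03434 → include.
Rate on top 2: 0.1086. D: 0.0886 < 0.1086 → exclude; stop.
Optimal diet: F, E — 2 of 3 types.

2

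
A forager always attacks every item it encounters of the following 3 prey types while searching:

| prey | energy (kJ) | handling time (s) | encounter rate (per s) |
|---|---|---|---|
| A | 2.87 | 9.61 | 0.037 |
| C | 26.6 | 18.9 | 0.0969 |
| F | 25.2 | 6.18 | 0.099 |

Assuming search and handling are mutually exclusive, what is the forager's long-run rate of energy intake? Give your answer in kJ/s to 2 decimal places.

Energy encountered per unit search time: 0.037×2.87 + 0.0969×26.6 + 0.099×25.2 = 5.179 kJ/s.
Handling time per unit search time: 0.037×9.61 + 0.0969×18.9 + 0.099×6.18 = 2.799.
Rate = 5.179/(1 + 2.799) = 1.363 kJ/s.

1.36 kJ/s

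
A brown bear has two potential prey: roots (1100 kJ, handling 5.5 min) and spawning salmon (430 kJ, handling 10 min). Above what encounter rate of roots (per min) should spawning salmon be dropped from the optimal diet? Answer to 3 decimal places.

The zero-one rule: include spawning salmon iff E₂/h₂ > λE₁/(1+λh₁). Equality gives the switch point.
λE₁h₂ = E₂ + λE₂h₁ ⇒ λ = E₂/(E₁h₂ − E₂h₁) = 430/(1.1e+04 − 2365) = 0.0498 per min.

0.050 per min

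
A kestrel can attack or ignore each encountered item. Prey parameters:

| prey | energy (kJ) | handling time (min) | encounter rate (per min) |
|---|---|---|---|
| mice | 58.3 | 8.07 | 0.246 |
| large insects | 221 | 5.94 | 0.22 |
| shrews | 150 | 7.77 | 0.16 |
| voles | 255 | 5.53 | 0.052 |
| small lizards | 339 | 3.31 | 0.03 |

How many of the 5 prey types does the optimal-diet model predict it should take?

Rank by E/h (kJ/min): small lizards 102, voles 46.1, large insects 37.2, shrews 19.3, mice 7.22. Include each in turn until the next type's E/h falls below the running intake rate.
Rate on top 1: 9.251. voles: 46.1 > 9.251 → include.
Rate on top 2: 16.89. large insects: 37.2 > 16.89 → include.
Rate on top 3: 26.75. shrews: 19.3 < 26.75 → exclude; stop.
Optimal diet: small lizards, voles, large insects — 3 of 5 types.

3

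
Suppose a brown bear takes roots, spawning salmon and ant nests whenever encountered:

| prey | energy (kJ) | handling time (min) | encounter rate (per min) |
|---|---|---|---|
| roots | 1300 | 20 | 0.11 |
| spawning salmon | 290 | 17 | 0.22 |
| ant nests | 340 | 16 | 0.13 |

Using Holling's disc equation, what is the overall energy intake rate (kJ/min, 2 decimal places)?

27.83 kJ/min

R = (0.11×1300 + 0.22×290 + 0.13×340) / (1 + 0.11×20 + 0.22×17 + 0.13×16) = 251/9.02 = 27.83 kJ/min.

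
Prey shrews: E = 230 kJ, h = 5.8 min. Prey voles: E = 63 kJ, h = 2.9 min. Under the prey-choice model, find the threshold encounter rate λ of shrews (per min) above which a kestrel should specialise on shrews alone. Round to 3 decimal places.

At the threshold, the rate on shrews alone equals the profitability of voles: λ·230/(1 + λ·5.8) = 63/2.9 = 21.72.
Rearranging, λ(230 − 21.72×5.8) = 21.72, so λ = 21.72/104 = 0.2089 per min.

0.209 per min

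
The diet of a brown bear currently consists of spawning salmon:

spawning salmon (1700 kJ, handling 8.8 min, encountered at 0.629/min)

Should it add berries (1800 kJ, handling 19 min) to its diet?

No

On spawning salmon alone, R = ΣλE/(1+Σλh) = 1069/6.535 = 163.6 kJ/min.
berries: E/h = 1800/19 = 94.74 kJ/min.
Since 94.74 < R, time spent handling berries is better spent searching.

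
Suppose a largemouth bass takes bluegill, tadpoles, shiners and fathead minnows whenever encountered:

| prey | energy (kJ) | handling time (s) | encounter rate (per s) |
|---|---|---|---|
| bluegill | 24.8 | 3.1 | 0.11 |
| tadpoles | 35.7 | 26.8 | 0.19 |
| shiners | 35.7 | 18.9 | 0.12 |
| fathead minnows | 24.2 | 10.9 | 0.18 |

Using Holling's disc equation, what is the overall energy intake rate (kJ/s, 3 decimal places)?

1.702 kJ/s

R = Σλ_iE_i / (1 + Σλ_ih_i)
Numerator: 0.11×24.8 + 0.19×35.7 + 0.12×35.7 + 0.18×24.2 = 18.15
Denominator: 1 + 0.11×3.1 + 0.19×26.8 + 0.12×18.9 + 0.18×10.9 = 10.66
R = 18.15/10.66 = 1.702 kJ/s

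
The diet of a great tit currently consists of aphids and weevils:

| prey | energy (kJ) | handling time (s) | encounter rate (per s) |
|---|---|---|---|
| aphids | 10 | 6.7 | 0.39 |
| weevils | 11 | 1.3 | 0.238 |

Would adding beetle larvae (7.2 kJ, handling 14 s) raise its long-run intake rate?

On aphids and weevils alone, R = ΣλE/(1+Σλh) = 6.518/3.922 = 1.662 kJ/s.
Profitability of beetle larvae: 7.2/14 = 0.5143 kJ/s.
Since 0.5143 < R, time spent handling beetle larvae is better spent searching.

No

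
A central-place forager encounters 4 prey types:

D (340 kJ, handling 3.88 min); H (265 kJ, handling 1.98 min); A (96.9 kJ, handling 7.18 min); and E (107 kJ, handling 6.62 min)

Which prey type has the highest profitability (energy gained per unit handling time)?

In descending order of E/h:
H: 265/1.98 = 134 kJ/min
D: 340/3.88 = 87.6 kJ/min
E: 107/6.62 = 16.2 kJ/min
A: 96.9/7.18 = 13.5 kJ/min

H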